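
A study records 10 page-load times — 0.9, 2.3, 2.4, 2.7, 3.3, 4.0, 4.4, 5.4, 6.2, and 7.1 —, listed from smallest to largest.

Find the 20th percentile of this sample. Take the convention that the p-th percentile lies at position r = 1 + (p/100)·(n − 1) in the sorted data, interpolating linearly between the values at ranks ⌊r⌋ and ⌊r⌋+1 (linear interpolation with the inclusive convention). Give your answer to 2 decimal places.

2.38

n = 10.
r = 1 + (20/100)·(10 − 1) = 1 + 1.8 = 2.8.
Rank 2 is 2.3 and rank 3 is 2.4.
Interpolate: 2.3 + 0.8·(2.4 − 2.3) = 2.3 + 0.8·0.1 = 2.38.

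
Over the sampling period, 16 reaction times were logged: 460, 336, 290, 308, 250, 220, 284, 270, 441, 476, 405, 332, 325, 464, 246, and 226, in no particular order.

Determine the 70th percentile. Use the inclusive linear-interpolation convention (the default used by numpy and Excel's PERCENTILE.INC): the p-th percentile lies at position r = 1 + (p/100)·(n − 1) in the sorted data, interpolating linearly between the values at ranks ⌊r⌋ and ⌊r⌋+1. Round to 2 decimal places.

370.50

Sorted: 220, 226, 246, 250, 270, 284, 290, 308, 325, 332, 336, 405, 441, 460, 464, 476.
n = 16.
r = 1 + (70/100)·(16 − 1) = 1 + 10.5 = 11.5.
Rank 11 is 336 and rank 12 is 405.
Interpolate: 336 + 0.5·(405 − 336) = 336 + 0.5·69 = 370.5.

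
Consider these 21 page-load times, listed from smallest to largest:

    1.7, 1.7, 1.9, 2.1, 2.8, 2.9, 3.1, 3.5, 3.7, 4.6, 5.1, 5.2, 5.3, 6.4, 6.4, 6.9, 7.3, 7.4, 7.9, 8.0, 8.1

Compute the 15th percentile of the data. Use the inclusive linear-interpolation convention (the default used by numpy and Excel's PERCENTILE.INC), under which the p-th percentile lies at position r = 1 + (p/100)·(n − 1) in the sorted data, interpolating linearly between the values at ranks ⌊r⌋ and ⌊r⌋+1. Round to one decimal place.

2.1

n = 21.
r = 1 + (15/100)·(21 − 1) = 1 + 3 = 4.
r is an integer, so P15 is the value at rank 4: 2.1.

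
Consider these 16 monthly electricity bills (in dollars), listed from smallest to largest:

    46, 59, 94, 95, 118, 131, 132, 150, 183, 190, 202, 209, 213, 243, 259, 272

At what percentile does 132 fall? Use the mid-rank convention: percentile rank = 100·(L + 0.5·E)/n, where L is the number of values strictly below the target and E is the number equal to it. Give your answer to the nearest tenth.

Count below 132: L = 6; count equal: E = 1; n = 16.
Percentile rank = 100·(6 + 0.5·1)/16 = 100·6.5/16 = 40.62.

40.6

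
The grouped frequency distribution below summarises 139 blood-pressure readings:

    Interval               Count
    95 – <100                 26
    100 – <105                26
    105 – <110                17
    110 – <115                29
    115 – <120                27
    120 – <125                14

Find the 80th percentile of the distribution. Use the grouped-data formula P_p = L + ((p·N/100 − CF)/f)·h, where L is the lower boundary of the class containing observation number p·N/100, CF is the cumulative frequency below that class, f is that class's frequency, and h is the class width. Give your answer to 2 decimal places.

N = 139; target position k = 80/100 · 139 = 111.2.
Cumulative frequencies: 26, 52, 69, 98, 125, 139.
Observation 111.2 falls in the class 115 – <120.
L = 115, CF = 98, f = 27, h = 5.
P80 = 115 + ((111.2 − 98)/27)·5 = 115 + 2.44444 = 117.444.

117.44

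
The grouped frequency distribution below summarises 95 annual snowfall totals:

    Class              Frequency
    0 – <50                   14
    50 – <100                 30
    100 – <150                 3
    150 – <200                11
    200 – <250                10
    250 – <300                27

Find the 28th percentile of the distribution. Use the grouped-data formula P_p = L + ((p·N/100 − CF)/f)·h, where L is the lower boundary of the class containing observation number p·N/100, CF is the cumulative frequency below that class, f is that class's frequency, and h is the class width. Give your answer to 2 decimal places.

N = 95; target position k = 28/100 · 95 = 26.6.
Cumulative frequencies: 14, 44, 47, 58, 68, 95.
Observation 26.6 falls in the class 50 – <100.
L = 50, CF = 14, f = 30, h = 50.
P28 = 50 + ((26.6 − 14)/30)·50 = 50 + 21 = 71.

71.00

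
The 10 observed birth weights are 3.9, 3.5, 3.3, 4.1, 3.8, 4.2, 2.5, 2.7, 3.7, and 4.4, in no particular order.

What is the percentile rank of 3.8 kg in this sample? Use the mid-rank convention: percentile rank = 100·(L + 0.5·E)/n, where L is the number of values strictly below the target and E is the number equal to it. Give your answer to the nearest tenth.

Sorted: 2.5, 2.7, 3.3, 3.5, 3.7, 3.8, 3.9, 4.1, 4.2, 4.4.
Count below 3.8: L = 5; count equal: E = 1; n = 10.
Percentile rank = 100·(5 + 0.5·1)/10 = 100·5.5/10 = 55.

55.0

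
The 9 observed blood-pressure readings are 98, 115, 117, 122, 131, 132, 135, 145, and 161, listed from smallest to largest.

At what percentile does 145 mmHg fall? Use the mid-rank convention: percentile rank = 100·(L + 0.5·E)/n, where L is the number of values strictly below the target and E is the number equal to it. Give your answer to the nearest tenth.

83.3

Count below 145: L = 7; count equal: E = 1; n = 9.
Percentile rank = 100·(7 + 0.5·1)/9 = 100·7.5/9 = 83.33.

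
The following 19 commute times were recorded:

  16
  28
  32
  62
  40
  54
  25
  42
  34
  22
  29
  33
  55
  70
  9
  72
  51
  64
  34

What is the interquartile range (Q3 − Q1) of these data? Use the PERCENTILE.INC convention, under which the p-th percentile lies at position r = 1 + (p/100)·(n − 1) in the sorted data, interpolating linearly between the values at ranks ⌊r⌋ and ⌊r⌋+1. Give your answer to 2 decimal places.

Sorted: 9, 16, 22, 25, 28, 29, 32, 33, 34, 34, 40, 42, 51, 54, 55, 62, 64, 70, 72.
n = 19.
P25: r = 5.5; ranks 5–6 are 28, 29; interpolating gives 28.5.
P75: r = 14.5; ranks 14–15 are 54, 55; interpolating gives 54.5.
Difference: 54.5 − 28.5 = 26.

26.00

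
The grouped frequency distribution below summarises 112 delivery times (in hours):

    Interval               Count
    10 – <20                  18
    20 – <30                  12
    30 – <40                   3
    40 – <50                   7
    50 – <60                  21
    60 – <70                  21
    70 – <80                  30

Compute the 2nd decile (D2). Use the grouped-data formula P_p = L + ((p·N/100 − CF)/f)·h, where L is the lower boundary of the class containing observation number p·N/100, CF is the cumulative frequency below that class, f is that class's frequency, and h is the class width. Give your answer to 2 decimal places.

23.67

N = 112; target position k = 20/100 · 112 = 22.4.
Cumulative frequencies: 18, 30, 33, 40, 61, 82, 112.
Observation 22.4 falls in the class 20 – <30.
L = 20, CF = 18, f = 12, h = 10.
P20 = 20 + ((22.4 − 18)/12)·10 = 20 + 3.66667 = 23.6667.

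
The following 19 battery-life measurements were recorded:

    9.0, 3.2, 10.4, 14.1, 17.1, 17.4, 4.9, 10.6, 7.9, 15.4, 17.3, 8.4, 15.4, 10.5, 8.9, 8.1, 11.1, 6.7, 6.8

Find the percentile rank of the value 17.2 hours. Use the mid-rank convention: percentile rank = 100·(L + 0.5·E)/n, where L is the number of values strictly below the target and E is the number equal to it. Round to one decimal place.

Sorted: 3.2, 4.9, 6.7, 6.8, 7.9, 8.1, 8.4, 8.9, 9.0, 10.4, 10.5, 10.6, 11.1, 14.1, 15.4, 15.4, 17.1, 17.3, 17.4.
Count below 17.2: L = 17; count equal: E = 0; n = 19.
Percentile rank = 100·(17 + 0.5·0)/19 = 100·17/19 = 89.47.

89.5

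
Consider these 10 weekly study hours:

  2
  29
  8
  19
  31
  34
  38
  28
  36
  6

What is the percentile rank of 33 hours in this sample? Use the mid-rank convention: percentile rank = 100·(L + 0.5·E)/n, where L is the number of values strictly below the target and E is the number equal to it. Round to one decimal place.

70.0

Sorted: 2, 6, 8, 19, 28, 29, 31, 34, 36, 38.
Count below 33: L = 7; count equal: E = 0; n = 10.
Percentile rank = 100·(7 + 0.5·0)/10 = 100·7/10 = 70.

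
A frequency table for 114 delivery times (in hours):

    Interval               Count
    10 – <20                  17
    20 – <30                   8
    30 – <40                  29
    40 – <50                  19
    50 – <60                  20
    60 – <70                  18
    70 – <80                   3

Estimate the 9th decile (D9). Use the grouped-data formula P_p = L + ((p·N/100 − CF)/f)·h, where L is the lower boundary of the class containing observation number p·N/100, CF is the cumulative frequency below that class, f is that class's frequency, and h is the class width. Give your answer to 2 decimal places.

65.33

N = 114; target position k = 90/100 · 114 = 102.6.
Cumulative frequencies: 17, 25, 54, 73, 93, 111, 114.
Observation 102.6 falls in the class 60 – <70.
L = 60, CF = 93, f = 18, h = 10.
P90 = 60 + ((102.6 − 93)/18)·10 = 60 + 5.33333 = 65.3333.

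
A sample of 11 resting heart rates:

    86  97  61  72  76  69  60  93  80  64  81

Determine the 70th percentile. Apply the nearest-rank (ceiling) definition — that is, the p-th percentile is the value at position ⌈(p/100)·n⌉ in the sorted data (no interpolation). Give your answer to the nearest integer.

81

Sorted: 60, 61, 64, 69, 72, 76, 80, 81, 86, 93, 97.
n = 11.
Position = ⌈70/100 · 11⌉ = ⌈7.7⌉ = 8.
The value at rank 8 is 81.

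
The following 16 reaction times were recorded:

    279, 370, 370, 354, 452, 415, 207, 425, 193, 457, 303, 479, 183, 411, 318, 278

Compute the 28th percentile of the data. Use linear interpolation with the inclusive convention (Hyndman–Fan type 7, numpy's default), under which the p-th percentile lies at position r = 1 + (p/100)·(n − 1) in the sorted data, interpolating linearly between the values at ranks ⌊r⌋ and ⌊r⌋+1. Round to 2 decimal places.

Sorted: 183, 193, 207, 278, 279, 303, 318, 354, 370, 370, 411, 415, 425, 452, 457, 479.
n = 16.
r = 1 + (28/100)·(16 − 1) = 1 + 4.2 = 5.2.
Rank 5 is 279 and rank 6 is 303.
Interpolate: 279 + 0.2·(303 − 279) = 279 + 0.2·24 = 283.8.

283.80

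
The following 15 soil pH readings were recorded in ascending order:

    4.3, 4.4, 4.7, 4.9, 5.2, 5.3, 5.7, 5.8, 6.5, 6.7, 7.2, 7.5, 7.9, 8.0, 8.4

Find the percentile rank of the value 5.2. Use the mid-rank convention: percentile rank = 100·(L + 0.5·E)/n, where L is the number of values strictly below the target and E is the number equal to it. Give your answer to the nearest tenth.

Count below 5.2: L = 4; count equal: E = 1; n = 15.
Percentile rank = 100·(4 + 0.5·1)/15 = 100·4.5/15 = 30.

30.0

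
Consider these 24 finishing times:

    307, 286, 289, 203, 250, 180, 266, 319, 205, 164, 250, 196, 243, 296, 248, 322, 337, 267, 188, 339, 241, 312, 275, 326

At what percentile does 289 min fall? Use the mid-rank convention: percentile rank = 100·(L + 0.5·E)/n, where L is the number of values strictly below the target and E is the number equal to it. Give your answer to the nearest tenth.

64.6

Sorted: 164, 180, 188, 196, 203, 205, 241, 243, 248, 250, 250, 266, 267, 275, 286, 289, 296, 307, 312, 319, 322, 326, 337, 339.
Count below 289: L = 15; count equal: E = 1; n = 24.
Percentile rank = 100·(15 + 0.5·1)/24 = 100·15.5/24 = 64.58.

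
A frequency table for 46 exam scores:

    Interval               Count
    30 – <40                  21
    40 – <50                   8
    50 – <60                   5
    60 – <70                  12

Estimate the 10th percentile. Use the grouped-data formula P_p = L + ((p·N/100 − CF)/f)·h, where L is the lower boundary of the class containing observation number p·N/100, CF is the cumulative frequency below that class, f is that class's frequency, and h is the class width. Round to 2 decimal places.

32.19

N = 46; target position k = 10/100 · 46 = 4.6.
Cumulative frequencies: 21, 29, 34, 46.
Observation 4.6 falls in the class 30 – <40.
L = 30, CF = 0, f = 21, h = 10.
P10 = 30 + ((4.6 − 0)/21)·10 = 30 + 2.19048 = 32.1905.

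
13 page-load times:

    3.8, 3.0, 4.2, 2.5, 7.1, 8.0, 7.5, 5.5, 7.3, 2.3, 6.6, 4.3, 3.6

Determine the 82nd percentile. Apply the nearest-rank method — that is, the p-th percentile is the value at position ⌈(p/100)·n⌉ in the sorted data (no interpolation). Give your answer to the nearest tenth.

7.3

Sorted: 2.3, 2.5, 3.0, 3.6, 3.8, 4.2, 4.3, 5.5, 6.6, 7.1, 7.3, 7.5, 8.0.
n = 13.
Position = ⌈82/100 · 13⌉ = ⌈10.66⌉ = 11.
The value at rank 11 is 7.3.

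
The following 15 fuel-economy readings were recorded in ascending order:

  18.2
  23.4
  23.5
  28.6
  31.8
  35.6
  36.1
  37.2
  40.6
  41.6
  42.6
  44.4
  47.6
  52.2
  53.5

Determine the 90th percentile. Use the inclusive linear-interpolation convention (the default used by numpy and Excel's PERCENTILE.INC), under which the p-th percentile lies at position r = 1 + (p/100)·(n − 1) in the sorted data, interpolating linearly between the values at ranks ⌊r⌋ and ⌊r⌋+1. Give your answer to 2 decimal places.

n = 15.
r = 1 + (90/100)·(15 − 1) = 1 + 12.6 = 13.6.
Rank 13 is 47.6 and rank 14 is 52.2.
Interpolate: 47.6 + 0.6·(52.2 − 47.6) = 47.6 + 0.6·4.6 = 50.36.

50.36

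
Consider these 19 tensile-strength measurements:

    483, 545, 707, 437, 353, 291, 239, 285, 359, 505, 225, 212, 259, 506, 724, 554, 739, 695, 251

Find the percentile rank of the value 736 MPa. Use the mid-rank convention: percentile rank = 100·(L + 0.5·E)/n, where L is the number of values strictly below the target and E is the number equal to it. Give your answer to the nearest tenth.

94.7

Sorted: 212, 225, 239, 251, 259, 285, 291, 353, 359, 437, 483, 505, 506, 545, 554, 695, 707, 724, 739.
Count below 736: L = 18; count equal: E = 0; n = 19.
Percentile rank = 100·(18 + 0.5·0)/19 = 100·18/19 = 94.74.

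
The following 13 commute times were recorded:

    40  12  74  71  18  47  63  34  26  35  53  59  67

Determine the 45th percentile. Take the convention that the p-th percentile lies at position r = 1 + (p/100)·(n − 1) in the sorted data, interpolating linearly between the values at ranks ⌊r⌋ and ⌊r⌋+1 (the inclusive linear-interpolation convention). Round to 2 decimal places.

Sorted: 12, 18, 26, 34, 35, 40, 47, 53, 59, 63, 67, 71, 74.
n = 13.
r = 1 + (45/100)·(13 − 1) = 1 + 5.4 = 6.4.
Rank 6 is 40 and rank 7 is 47.
Interpolate: 40 + 0.4·(47 − 40) = 40 + 0.4·7 = 42.8.

42.80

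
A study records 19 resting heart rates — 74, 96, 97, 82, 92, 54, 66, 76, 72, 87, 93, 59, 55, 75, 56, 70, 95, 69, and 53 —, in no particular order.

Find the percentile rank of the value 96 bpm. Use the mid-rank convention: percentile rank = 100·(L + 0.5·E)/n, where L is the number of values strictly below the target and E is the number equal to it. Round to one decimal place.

Sorted: 53, 54, 55, 56, 59, 66, 69, 70, 72, 74, 75, 76, 82, 87, 92, 93, 95, 96, 97.
Count below 96: L = 17; count equal: E = 1; n = 19.
Percentile rank = 100·(17 + 0.5·1)/19 = 100·17.5/19 = 92.11.

92.1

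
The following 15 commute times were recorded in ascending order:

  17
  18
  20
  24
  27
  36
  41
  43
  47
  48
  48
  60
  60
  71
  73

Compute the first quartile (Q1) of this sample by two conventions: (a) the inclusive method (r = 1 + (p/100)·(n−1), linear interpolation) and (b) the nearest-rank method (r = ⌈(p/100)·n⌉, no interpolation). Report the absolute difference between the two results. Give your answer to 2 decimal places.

1.50

n = 15.
(a) r = 4.5; between ranks 4 (24) and 5 (27): 25.5.
(b) the nearest-rank method: rank 4 → 24.
|25.5 − 24| = 1.5.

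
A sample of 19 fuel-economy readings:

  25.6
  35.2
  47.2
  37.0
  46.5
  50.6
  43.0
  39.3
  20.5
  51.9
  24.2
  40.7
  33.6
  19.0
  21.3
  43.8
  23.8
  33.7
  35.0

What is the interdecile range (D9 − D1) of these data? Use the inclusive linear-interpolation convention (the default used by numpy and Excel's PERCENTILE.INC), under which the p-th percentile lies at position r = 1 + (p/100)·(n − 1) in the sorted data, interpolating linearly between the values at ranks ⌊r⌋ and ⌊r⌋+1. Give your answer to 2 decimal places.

Sorted: 19.0, 20.5, 21.3, 23.8, 24.2, 25.6, 33.6, 33.7, 35.0, 35.2, 37.0, 39.3, 40.7, 43.0, 43.8, 46.5, 47.2, 50.6, 51.9.
n = 19.
P10: r = 2.8; ranks 2–3 are 20.5, 21.3; interpolating gives 21.14.
P90: r = 17.2; ranks 17–18 are 47.2, 50.6; interpolating gives 47.88.
Difference: 47.88 − 21.14 = 26.74.

26.74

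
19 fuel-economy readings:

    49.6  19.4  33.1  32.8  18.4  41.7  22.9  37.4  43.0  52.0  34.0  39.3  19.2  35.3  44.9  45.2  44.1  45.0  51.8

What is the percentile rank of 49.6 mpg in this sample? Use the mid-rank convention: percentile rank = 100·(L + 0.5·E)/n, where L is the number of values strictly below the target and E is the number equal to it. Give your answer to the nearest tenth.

86.8

Sorted: 18.4, 19.2, 19.4, 22.9, 32.8, 33.1, 34.0, 35.3, 37.4, 39.3, 41.7, 43.0, 44.1, 44.9, 45.0, 45.2, 49.6, 51.8, 52.0.
Count below 49.6: L = 16; count equal: E = 1; n = 19.
Percentile rank = 100·(16 + 0.5·1)/19 = 100·16.5/19 = 86.84.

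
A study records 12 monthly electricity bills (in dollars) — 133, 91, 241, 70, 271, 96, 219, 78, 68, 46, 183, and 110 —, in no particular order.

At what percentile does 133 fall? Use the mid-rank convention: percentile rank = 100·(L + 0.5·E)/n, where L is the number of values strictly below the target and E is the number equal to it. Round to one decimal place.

62.5

Sorted: 46, 68, 70, 78, 91, 96, 110, 133, 183, 219, 241, 271.
Count below 133: L = 7; count equal: E = 1; n = 12.
Percentile rank = 100·(7 + 0.5·1)/12 = 100·7.5/12 = 62.5.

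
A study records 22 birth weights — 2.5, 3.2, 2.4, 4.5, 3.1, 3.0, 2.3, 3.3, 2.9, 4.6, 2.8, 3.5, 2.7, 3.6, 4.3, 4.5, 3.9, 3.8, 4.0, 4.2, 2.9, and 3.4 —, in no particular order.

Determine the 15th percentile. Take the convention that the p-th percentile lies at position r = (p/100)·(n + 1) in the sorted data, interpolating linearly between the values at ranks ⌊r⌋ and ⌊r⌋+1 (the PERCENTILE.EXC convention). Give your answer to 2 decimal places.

Sorted: 2.3, 2.4, 2.5, 2.7, 2.8, 2.9, 2.9, 3.0, 3.1, 3.2, 3.3, 3.4, 3.5, 3.6, 3.8, 3.9, 4.0, 4.2, 4.3, 4.5, 4.5, 4.6.
n = 22.
r = (15/100)·(22 + 1) = 3.45.
Rank 3 is 2.5 and rank 4 is 2.7.
Interpolate: 2.5 + 0.45·(2.7 − 2.5) = 2.5 + 0.45·0.2 = 2.59.

2.59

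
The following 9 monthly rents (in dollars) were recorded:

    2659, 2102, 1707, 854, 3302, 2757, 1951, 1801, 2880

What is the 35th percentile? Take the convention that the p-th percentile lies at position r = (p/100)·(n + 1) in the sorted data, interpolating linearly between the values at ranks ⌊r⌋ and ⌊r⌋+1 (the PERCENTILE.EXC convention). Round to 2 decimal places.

1876.00

Sorted: 854, 1707, 1801, 1951, 2102, 2659, 2757, 2880, 3302.
n = 9.
r = (35/100)·(9 + 1) = 3.5.
Rank 3 is 1801 and rank 4 is 1951.
Interpolate: 1801 + 0.5·(1951 − 1801) = 1801 + 0.5·150 = 1876.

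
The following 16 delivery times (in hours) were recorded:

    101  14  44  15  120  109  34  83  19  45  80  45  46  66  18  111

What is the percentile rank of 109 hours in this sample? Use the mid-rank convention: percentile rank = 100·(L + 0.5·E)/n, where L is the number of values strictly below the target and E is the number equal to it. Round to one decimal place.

84.4

Sorted: 14, 15, 18, 19, 34, 44, 45, 45, 46, 66, 80, 83, 101, 109, 111, 120.
Count below 109: L = 13; count equal: E = 1; n = 16.
Percentile rank = 100·(13 + 0.5·1)/16 = 100·13.5/16 = 84.38.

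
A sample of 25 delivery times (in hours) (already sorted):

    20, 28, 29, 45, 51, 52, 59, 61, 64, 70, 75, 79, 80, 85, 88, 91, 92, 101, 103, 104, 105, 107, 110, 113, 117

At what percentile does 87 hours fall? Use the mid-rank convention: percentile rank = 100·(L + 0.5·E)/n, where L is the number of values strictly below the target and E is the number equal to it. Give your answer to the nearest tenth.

Count below 87: L = 14; count equal: E = 0; n = 25.
Percentile rank = 100·(14 + 0.5·0)/25 = 100·14/25 = 56.

56.0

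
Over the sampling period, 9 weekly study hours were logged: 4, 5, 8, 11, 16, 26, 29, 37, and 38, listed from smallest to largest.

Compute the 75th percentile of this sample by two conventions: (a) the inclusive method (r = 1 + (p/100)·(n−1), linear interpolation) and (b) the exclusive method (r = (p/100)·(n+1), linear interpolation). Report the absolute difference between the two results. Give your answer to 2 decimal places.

n = 9.
(a) r = 7 → value at rank 7 = 29.
(b) r = 7.5; between ranks 7 (29) and 8 (37): 33.
|29 − 33| = 4.

4.00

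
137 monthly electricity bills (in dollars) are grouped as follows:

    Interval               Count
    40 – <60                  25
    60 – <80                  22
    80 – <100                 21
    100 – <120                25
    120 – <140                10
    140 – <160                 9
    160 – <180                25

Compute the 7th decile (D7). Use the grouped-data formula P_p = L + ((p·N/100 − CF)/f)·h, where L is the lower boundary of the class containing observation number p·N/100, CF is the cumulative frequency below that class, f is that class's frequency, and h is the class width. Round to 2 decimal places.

N = 137; target position k = 70/100 · 137 = 95.9.
Cumulative frequencies: 25, 47, 68, 93, 103, 112, 137.
Observation 95.9 falls in the class 120 – <140.
L = 120, CF = 93, f = 10, h = 20.
P70 = 120 + ((95.9 − 93)/10)·20 = 120 + 5.8 = 125.8.

125.80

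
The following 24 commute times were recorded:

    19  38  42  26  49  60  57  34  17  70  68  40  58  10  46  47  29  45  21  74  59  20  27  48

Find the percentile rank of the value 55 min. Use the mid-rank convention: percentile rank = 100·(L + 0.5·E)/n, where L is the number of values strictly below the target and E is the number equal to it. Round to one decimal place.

Sorted: 10, 17, 19, 20, 21, 26, 27, 29, 34, 38, 40, 42, 45, 46, 47, 48, 49, 57, 58, 59, 60, 68, 70, 74.
Count below 55: L = 17; count equal: E = 0; n = 24.
Percentile rank = 100·(17 + 0.5·0)/24 = 100·17/24 = 70.83.

70.8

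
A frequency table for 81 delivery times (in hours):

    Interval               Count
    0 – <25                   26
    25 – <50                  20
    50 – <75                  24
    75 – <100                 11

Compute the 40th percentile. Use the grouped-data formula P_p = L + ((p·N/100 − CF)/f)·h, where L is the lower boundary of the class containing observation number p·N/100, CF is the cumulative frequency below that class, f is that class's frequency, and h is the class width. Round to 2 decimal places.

33.00

N = 81; target position k = 40/100 · 81 = 32.4.
Cumulative frequencies: 26, 46, 70, 81.
Observation 32.4 falls in the class 25 – <50.
L = 25, CF = 26, f = 20, h = 25.
P40 = 25 + ((32.4 − 26)/20)·25 = 25 + 8 = 33.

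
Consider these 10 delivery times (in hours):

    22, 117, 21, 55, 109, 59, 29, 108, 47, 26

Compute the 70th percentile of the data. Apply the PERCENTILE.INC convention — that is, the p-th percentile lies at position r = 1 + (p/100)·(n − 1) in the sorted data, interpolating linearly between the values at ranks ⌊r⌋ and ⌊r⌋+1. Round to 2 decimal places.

73.70

Sorted: 21, 22, 26, 29, 47, 55, 59, 108, 109, 117.
n = 10.
r = 1 + (70/100)·(10 − 1) = 1 + 6.3 = 7.3.
Rank 7 is 59 and rank 8 is 108.
Interpolate: 59 + 0.3·(108 − 59) = 59 + 0.3·49 = 73.7.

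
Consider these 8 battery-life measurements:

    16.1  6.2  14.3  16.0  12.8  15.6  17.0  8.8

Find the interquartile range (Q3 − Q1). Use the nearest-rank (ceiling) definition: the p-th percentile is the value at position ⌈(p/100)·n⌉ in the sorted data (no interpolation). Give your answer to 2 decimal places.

Sorted: 6.2, 8.8, 12.8, 14.3, 15.6, 16.0, 16.1, 17.0.
n = 8.
P25: rank ⌈25/100·8⌉ = 2 → 8.8.
P75: rank ⌈75/100·8⌉ = 6 → 16.
Difference: 16 − 8.8 = 7.2.

7.20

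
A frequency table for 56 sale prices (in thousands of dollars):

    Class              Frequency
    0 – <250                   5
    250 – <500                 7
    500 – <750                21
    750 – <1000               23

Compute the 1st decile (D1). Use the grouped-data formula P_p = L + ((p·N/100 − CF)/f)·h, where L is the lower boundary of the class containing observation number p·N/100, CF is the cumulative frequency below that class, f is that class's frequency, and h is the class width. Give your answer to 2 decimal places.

271.43

N = 56; target position k = 10/100 · 56 = 5.6.
Cumulative frequencies: 5, 12, 33, 56.
Observation 5.6 falls in the class 250 – <500.
L = 250, CF = 5, f = 7, h = 250.
P10 = 250 + ((5.6 − 5)/7)·250 = 250 + 21.4286 = 271.429.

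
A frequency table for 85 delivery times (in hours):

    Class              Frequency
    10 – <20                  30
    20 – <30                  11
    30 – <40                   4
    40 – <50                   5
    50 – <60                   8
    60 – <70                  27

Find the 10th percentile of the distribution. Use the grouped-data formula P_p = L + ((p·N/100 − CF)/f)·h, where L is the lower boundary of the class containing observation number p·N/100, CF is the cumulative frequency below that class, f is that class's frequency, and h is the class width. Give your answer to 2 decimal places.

N = 85; target position k = 10/100 · 85 = 8.5.
Cumulative frequencies: 30, 41, 45, 50, 58, 85.
Observation 8.5 falls in the class 10 – <20.
L = 10, CF = 0, f = 30, h = 10.
P10 = 10 + ((8.5 − 0)/30)·10 = 10 + 2.83333 = 12.8333.

12.83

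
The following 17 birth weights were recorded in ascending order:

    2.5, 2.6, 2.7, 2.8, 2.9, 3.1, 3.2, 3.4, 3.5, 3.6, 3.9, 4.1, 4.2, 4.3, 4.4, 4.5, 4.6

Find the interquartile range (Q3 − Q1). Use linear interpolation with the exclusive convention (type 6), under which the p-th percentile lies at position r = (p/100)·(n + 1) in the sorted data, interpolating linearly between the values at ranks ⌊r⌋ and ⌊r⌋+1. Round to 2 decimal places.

n = 17.
P25: r = 4.5; ranks 4–5 are 2.8, 2.9; interpolating gives 2.85.
P75: r = 13.5; ranks 13–14 are 4.2, 4.3; interpolating gives 4.25.
Difference: 4.25 − 2.85 = 1.4.

1.40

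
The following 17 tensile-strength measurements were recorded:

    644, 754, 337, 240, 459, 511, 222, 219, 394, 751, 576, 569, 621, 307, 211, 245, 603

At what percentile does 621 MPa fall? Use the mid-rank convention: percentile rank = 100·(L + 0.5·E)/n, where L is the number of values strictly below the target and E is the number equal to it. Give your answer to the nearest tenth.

79.4

Sorted: 211, 219, 222, 240, 245, 307, 337, 394, 459, 511, 569, 576, 603, 621, 644, 751, 754.
Count below 621: L = 13; count equal: E = 1; n = 17.
Percentile rank = 100·(13 + 0.5·1)/17 = 100·13.5/17 = 79.41.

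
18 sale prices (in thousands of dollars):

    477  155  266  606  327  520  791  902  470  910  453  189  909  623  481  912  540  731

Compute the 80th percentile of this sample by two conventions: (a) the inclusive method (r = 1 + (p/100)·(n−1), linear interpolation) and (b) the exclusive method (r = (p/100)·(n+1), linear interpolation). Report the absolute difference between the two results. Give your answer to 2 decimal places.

Sorted: 155, 189, 266, 327, 453, 470, 477, 481, 520, 540, 606, 623, 731, 791, 902, 909, 910, 912.
n = 18.
(a) r = 14.6; between ranks 14 (791) and 15 (902): 857.6.
(b) r = 15.2; between ranks 15 (902) and 16 (909): 903.4.
|857.6 − 903.4| = 45.8.

45.80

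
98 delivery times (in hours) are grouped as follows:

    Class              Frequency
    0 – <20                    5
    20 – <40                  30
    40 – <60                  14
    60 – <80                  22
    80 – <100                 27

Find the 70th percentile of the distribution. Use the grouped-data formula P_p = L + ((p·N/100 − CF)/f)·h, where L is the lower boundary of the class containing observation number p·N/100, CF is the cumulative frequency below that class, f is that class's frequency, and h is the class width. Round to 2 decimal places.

N = 98; target position k = 70/100 · 98 = 68.6.
Cumulative frequencies: 5, 35, 49, 71, 98.
Observation 68.6 falls in the class 60 – <80.
L = 60, CF = 49, f = 22, h = 20.
P70 = 60 + ((68.6 − 49)/22)·20 = 60 + 17.8182 = 77.8182.

77.82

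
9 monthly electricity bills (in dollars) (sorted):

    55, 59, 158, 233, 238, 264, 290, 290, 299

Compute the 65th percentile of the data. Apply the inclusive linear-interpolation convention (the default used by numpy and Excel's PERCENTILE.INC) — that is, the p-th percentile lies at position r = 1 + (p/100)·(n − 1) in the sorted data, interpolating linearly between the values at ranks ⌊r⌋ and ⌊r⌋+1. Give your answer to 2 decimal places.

269.20

n = 9.
r = 1 + (65/100)·(9 − 1) = 1 + 5.2 = 6.2.
Rank 6 is 264 and rank 7 is 290.
Interpolate: 264 + 0.2·(290 − 264) = 264 + 0.2·26 = 269.2.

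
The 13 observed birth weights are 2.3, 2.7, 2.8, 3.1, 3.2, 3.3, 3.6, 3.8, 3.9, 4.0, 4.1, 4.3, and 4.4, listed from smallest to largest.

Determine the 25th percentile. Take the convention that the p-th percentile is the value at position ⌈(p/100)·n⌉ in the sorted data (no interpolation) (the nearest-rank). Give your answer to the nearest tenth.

3.1

n = 13.
Position = ⌈25/100 · 13⌉ = ⌈3.25⌉ = 4.
The value at rank 4 is 3.1.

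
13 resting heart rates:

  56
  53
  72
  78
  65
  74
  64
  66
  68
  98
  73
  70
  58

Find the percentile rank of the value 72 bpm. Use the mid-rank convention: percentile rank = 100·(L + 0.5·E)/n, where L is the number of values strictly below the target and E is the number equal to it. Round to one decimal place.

Sorted: 53, 56, 58, 64, 65, 66, 68, 70, 72, 73, 74, 78, 98.
Count below 72: L = 8; count equal: E = 1; n = 13.
Percentile rank = 100·(8 + 0.5·1)/13 = 100·8.5/13 = 65.38.

65.4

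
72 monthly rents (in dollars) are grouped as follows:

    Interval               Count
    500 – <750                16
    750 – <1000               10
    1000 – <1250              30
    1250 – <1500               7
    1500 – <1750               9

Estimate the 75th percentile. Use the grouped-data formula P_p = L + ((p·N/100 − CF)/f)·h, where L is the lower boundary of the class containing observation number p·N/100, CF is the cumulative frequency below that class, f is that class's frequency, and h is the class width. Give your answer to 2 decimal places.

1233.33

N = 72; target position k = 75/100 · 72 = 54.
Cumulative frequencies: 16, 26, 56, 63, 72.
Observation 54 falls in the class 1000 – <1250.
L = 1000, CF = 26, f = 30, h = 250.
P75 = 1000 + ((54 − 26)/30)·250 = 1000 + 233.333 = 1233.33.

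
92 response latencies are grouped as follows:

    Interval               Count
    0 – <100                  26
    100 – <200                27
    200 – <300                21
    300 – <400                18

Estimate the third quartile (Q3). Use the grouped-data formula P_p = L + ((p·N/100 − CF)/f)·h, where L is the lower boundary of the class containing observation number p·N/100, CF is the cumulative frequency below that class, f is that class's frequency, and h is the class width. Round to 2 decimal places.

N = 92; target position k = 75/100 · 92 = 69.
Cumulative frequencies: 26, 53, 74, 92.
Observation 69 falls in the class 200 – <300.
L = 200, CF = 53, f = 21, h = 100.
P75 = 200 + ((69 − 53)/21)·100 = 200 + 76.1905 = 276.19.

276.19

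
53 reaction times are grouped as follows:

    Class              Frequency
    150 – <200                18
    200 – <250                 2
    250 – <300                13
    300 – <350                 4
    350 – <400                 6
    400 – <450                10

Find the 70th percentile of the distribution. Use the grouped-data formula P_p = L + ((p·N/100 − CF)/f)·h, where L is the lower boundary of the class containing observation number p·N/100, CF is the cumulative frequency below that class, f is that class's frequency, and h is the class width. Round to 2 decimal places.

N = 53; target position k = 70/100 · 53 = 37.1.
Cumulative frequencies: 18, 20, 33, 37, 43, 53.
Observation 37.1 falls in the class 350 – <400.
L = 350, CF = 37, f = 6, h = 50.
P70 = 350 + ((37.1 − 37)/6)·50 = 350 + 0.833333 = 350.833.

350.83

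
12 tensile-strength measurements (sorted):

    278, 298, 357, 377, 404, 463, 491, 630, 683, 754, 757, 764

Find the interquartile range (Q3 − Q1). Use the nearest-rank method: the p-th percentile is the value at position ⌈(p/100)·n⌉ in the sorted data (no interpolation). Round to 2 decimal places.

326.00

n = 12.
P25: rank ⌈25/100·12⌉ = 3 → 357.
P75: rank ⌈75/100·12⌉ = 9 → 683.
Difference: 683 − 357 = 326.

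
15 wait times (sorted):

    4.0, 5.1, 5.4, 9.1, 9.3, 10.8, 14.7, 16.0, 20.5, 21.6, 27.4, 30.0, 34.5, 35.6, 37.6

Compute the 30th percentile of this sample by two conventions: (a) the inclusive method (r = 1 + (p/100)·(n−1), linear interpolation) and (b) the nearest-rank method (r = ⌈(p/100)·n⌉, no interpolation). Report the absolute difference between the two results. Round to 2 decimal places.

0.30

n = 15.
(a) r = 5.2; between ranks 5 (9.3) and 6 (10.8): 9.6.
(b) the nearest-rank method: rank 5 → 9.3.
|9.6 − 9.3| = 0.3.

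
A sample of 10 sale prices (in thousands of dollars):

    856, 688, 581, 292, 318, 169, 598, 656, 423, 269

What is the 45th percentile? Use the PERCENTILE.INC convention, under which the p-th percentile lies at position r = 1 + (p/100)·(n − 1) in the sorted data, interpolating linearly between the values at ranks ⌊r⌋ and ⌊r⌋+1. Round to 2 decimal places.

Sorted: 169, 269, 292, 318, 423, 581, 598, 656, 688, 856.
n = 10.
r = 1 + (45/100)·(10 − 1) = 1 + 4.05 = 5.05.
Rank 5 is 423 and rank 6 is 581.
Interpolate: 423 + 0.05·(581 − 423) = 423 + 0.05·158 = 430.9.

430.90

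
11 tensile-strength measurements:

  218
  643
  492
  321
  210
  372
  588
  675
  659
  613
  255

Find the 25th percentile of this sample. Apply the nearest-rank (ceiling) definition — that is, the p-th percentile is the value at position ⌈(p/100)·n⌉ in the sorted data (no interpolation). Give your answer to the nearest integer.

255

Sorted: 210, 218, 255, 321, 372, 492, 588, 613, 643, 659, 675.
n = 11.
Position = ⌈25/100 · 11⌉ = ⌈2.75⌉ = 3.
The value at rank 3 is 255.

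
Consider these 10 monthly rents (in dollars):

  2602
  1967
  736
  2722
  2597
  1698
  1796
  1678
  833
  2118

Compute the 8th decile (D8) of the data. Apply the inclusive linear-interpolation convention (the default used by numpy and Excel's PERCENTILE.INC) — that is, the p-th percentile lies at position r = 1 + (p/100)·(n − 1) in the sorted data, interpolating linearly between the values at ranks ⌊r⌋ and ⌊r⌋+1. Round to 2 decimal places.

Sorted: 736, 833, 1678, 1698, 1796, 1967, 2118, 2597, 2602, 2722.
n = 10.
r = 1 + (80/100)·(10 − 1) = 1 + 7.2 = 8.2.
Rank 8 is 2597 and rank 9 is 2602.
Interpolate: 2597 + 0.2·(2602 − 2597) = 2597 + 0.2·5 = 2598.

2598.00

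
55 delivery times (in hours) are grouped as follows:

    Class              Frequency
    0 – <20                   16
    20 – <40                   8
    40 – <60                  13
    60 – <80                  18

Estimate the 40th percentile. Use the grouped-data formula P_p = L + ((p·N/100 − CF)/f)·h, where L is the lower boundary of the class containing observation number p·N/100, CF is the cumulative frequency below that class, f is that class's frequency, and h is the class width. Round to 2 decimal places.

35.00

N = 55; target position k = 40/100 · 55 = 22.
Cumulative frequencies: 16, 24, 37, 55.
Observation 22 falls in the class 20 – <40.
L = 20, CF = 16, f = 8, h = 20.
P40 = 20 + ((22 − 16)/8)·20 = 20 + 15 = 35.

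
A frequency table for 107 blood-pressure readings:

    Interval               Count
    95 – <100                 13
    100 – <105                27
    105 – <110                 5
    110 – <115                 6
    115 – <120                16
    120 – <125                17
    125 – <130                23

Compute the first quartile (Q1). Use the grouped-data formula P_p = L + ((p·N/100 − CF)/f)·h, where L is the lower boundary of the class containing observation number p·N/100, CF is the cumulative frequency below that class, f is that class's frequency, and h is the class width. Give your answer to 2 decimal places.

102.55

N = 107; target position k = 25/100 · 107 = 26.75.
Cumulative frequencies: 13, 40, 45, 51, 67, 84, 107.
Observation 26.75 falls in the class 100 – <105.
L = 100, CF = 13, f = 27, h = 5.
P25 = 100 + ((26.75 − 13)/27)·5 = 100 + 2.5463 = 102.546.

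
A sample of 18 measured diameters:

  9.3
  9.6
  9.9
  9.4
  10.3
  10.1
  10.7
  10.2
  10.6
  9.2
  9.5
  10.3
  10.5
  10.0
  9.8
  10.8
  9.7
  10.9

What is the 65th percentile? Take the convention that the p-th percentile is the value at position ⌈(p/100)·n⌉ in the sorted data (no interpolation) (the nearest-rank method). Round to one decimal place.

10.3

Sorted: 9.2, 9.3, 9.4, 9.5, 9.6, 9.7, 9.8, 9.9, 10.0, 10.1, 10.2, 10.3, 10.3, 10.5, 10.6, 10.7, 10.8, 10.9.
n = 18.
Position = ⌈65/100 · 18⌉ = ⌈11.7⌉ = 12.
The value at rank 12 is 10.3.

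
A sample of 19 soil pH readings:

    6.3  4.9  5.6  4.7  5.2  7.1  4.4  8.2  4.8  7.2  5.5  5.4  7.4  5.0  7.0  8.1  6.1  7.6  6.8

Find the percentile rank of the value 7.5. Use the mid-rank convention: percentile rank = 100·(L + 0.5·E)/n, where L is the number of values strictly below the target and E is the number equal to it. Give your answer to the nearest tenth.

Sorted: 4.4, 4.7, 4.8, 4.9, 5.0, 5.2, 5.4, 5.5, 5.6, 6.1, 6.3, 6.8, 7.0, 7.1, 7.2, 7.4, 7.6, 8.1, 8.2.
Count below 7.5: L = 16; count equal: E = 0; n = 19.
Percentile rank = 100·(16 + 0.5·0)/19 = 100·16/19 = 84.21.

84.2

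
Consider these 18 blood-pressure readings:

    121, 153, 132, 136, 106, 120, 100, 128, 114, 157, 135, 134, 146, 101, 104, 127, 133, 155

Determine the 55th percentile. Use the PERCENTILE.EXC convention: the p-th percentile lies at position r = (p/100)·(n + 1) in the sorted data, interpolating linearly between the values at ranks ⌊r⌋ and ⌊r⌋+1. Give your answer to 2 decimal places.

Sorted: 100, 101, 104, 106, 114, 120, 121, 127, 128, 132, 133, 134, 135, 136, 146, 153, 155, 157.
n = 18.
r = (55/100)·(18 + 1) = 10.45.
Rank 10 is 132 and rank 11 is 133.
Interpolate: 132 + 0.45·(133 − 132) = 132 + 0.45·1 = 132.45.

132.45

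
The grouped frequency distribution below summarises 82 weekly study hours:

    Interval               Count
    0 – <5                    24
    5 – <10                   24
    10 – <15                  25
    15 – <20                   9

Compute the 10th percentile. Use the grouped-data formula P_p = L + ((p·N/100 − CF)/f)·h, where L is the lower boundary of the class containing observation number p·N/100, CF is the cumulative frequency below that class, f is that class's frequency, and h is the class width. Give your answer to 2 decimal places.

N = 82; target position k = 10/100 · 82 = 8.2.
Cumulative frequencies: 24, 48, 73, 82.
Observation 8.2 falls in the class 0 – <5.
L = 0, CF = 0, f = 24, h = 5.
P10 = 0 + ((8.2 − 0)/24)·5 = 0 + 1.70833 = 1.70833.

1.71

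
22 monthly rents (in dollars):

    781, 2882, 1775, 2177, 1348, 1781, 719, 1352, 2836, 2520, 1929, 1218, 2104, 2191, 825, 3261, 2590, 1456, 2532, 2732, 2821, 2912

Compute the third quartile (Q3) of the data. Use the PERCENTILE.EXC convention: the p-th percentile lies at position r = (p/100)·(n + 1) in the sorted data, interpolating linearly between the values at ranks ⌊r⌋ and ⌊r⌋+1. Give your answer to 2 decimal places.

Sorted: 719, 781, 825, 1218, 1348, 1352, 1456, 1775, 1781, 1929, 2104, 2177, 2191, 2520, 2532, 2590, 2732, 2821, 2836, 2882, 2912, 3261.
n = 22.
r = (75/100)·(22 + 1) = 17.25.
Rank 17 is 2732 and rank 18 is 2821.
Interpolate: 2732 + 0.25·(2821 − 2732) = 2732 + 0.25·89 = 2754.25.

2754.25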